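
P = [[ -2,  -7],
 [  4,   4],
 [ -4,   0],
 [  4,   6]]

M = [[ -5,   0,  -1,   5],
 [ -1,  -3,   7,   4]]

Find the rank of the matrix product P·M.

2

First compute PM:
[[ 17,  21, -47, -38],
 [-24, -12,  24,  36],
 [ 20,   0,   4, -20],
 [-26, -18,  38,  44]]
Now row reduce the product.
R2 ← R2 + (24/17)·R1: [0, 300/17, -720/17, -300/17]
R3 ← R3 − (20/17)·R1: [0, -420/17, 1008/17, 420/17]
R4 ← R4 + (26/17)·R1: [0, 240/17, -576/17, -240/17]
R3 ← R3 + (7/5)·R2: [0, 0, 0, 0]
R4 ← R4 − (4/5)·R2: [0, 0, 0, 0]
2 nonzero rows, so rank(PM) = 2.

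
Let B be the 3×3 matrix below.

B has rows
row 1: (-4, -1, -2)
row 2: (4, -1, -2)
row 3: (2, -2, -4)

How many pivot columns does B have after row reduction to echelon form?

Row reduce to echelon form.
R2 ← R2 + R1: [0, -2, -4]
R3 ← R3 + (1/2)·R1: [0, -5/2, -5]
R3 ← R3 − (5/4)·R2: [0, 0, 0]
Echelon form has 2 nonzero rows, so rank(B) = 2.
Each nonzero row contributes one pivot column: 2 pivot columns.

2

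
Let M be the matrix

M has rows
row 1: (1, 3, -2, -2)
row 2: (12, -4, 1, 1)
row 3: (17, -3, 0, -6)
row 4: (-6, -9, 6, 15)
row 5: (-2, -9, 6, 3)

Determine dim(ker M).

Row reduce to echelon form.
R2 ← R2 − (12)·R1: [0, -40, 25, 25]
R3 ← R3 − (17)·R1: [0, -54, 34, 28]
R4 ← R4 + (6)·R1: [0, 9, -6, 3]
R5 ← R5 + (2)·R1: [0, -3, 2, -1]
R3 ← R3 − (27/20)·R2: [0, 0, 1/4, -23/4]
R4 ← R4 + (9/40)·R2: [0, 0, -3/8, 69/8]
R5 ← R5 − (3/40)·R2: [0, 0, 1/8, -23/8]
R4 ← R4 + (3/2)·R3: [0, 0, 0, 0]
R5 ← R5 − (1/2)·R3: [0, 0, 0, 0]
3 nonzero rows, so rank(M) = 3.
M has 4 columns; by rank–nullity, nullity = 4 − 3 = 1.

1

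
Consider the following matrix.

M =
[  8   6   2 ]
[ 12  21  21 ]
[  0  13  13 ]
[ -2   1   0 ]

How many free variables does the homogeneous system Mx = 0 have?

Row reduce to echelon form.
R2 ← R2 − (3/2)·R1: [0, 12, 18]
R4 ← R4 + (1/4)·R1: [0, 5/2, 1/2]
R3 ← R3 − (13/12)·R2: [0, 0, -13/2]
R4 ← R4 − (5/24)·R2: [0, 0, -13/4]
R4 ← R4 − (1/2)·R3: [0, 0, 0]
3 nonzero rows, so rank(M) = 3.
M has 3 columns; by rank–nullity, nullity = 3 − 3 = 0.

0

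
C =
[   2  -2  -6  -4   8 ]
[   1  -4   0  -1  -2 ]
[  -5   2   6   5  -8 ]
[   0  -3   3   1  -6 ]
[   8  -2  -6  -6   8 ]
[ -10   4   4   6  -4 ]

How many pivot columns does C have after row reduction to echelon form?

3

Row reduce to echelon form.
R2 ← R2 − (1/2)·R1: [0, -3, 3, 1, -6]
R3 ← R3 + (5/2)·R1: [0, -3, -9, -5, 12]
R5 ← R5 − (4)·R1: [0, 6, 18, 10, -24]
R6 ← R6 + (5)·R1: [0, -6, -26, -14, 36]
R3 ← R3 − R2: [0, 0, -12, -6, 18]
R4 ← R4 − R2: [0, 0, 0, 0, 0]
R5 ← R5 + (2)·R2: [0, 0, 24, 12, -36]
R6 ← R6 − (2)·R2: [0, 0, -32, -16, 48]
R5 ← R5 + (2)·R3: [0, 0, 0, 0, 0]
R6 ← R6 − (8/3)·R3: [0, 0, 0, 0, 0]
Echelon form has 3 nonzero rows, so rank(C) = 3.
Each nonzero row contributes one pivot column: 3 pivot columns.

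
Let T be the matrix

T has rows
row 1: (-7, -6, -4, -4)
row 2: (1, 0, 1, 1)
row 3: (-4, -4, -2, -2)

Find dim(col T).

2

Row reduce to echelon form.
R2 ← R2 + (1/7)·R1: [0, -6/7, 3/7, 3/7]
R3 ← R3 − (4/7)·R1: [0, -4/7, 2/7, 2/7]
R3 ← R3 − (2/3)·R2: [0, 0, 0, 0]
Echelon form has 2 nonzero rows, so rank(T) = 2.
The column space has dimension equal to the rank: 2.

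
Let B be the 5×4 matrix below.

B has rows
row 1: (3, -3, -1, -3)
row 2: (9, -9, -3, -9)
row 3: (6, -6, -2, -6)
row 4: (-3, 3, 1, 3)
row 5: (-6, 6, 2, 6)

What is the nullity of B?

Row reduce to echelon form.
R2 ← R2 − (3)·R1: [0, 0, 0, 0]
R3 ← R3 − (2)·R1: [0, 0, 0, 0]
R4 ← R4 + R1: [0, 0, 0, 0]
R5 ← R5 + (2)·R1: [0, 0, 0, 0]
1 nonzero row, so rank(B) = 1.
B has 4 columns; by rank–nullity, nullity = 4 − 1 = 3.

3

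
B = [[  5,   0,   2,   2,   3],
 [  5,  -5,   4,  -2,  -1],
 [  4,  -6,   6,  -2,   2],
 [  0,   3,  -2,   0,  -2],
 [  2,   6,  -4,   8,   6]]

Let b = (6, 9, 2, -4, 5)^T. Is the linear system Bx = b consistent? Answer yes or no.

no

Row reduce the augmented matrix [B | b].
R2 ← R2 − R1: [0, -5, 2, -4, -4, 3]
R3 ← R3 − (4/5)·R1: [0, -6, 22/5, -18/5, -2/5, -14/5]
R5 ← R5 − (2/5)·R1: [0, 6, -24/5, 36/5, 24/5, 13/5]
R3 ← R3 − (6/5)·R2: [0, 0, 2, 6/5, 22/5, -32/5]
R4 ← R4 + (3/5)·R2: [0, 0, -4/5, -12/5, -22/5, -11/5]
R5 ← R5 + (6/5)·R2: [0, 0, -12/5, 12/5, 0, 31/5]
R4 ← R4 + (2/5)·R3: [0, 0, 0, -48/25, -66/25, -119/25]
R5 ← R5 + (6/5)·R3: [0, 0, 0, 96/25, 132/25, -37/25]
R5 ← R5 + (2)·R4: [0, 0, 0, 0, 0, -11]
The echelon form has 5 nonzero rows; the last pivot sits in the augmented column, so rank(B) = 4 but rank([B|b]) = 5.
Since the ranks differ, the system is inconsistent.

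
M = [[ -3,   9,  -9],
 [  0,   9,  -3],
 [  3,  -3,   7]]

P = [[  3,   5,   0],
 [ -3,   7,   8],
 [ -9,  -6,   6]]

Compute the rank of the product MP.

First compute MP:
[[ 45, 102,  18],
 [  0,  81,  54],
 [-45, -48,  18]]
Now row reduce the product.
R3 ← R3 + R1: [0, 54, 36]
R3 ← R3 − (2/3)·R2: [0, 0, 0]
2 nonzero rows, so rank(MP) = 2.

2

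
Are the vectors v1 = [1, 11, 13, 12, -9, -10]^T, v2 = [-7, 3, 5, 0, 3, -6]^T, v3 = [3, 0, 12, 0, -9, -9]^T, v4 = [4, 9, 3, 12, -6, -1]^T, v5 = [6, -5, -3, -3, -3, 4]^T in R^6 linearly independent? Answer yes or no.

no

Form the matrix with these vectors as rows and row reduce.
R2 ← R2 + (7)·R1: [0, 80, 96, 84, -60, -76]
R3 ← R3 − (3)·R1: [0, -33, -27, -36, 18, 21]
R4 ← R4 − (4)·R1: [0, -35, -49, -36, 30, 39]
R5 ← R5 − (6)·R1: [0, -71, -81, -75, 51, 64]
R3 ← R3 + (33/80)·R2: [0, 0, 63/5, -27/20, -27/4, -207/20]
R4 ← R4 + (7/16)·R2: [0, 0, -7, 3/4, 15/4, 23/4]
R5 ← R5 + (71/80)·R2: [0, 0, 21/5, -9/20, -9/4, -69/20]
R4 ← R4 + (5/9)·R3: [0, 0, 0, 0, 0, 0]
R5 ← R5 − (1/3)·R3: [0, 0, 0, 0, 0, 0]
3 nonzero rows, so the 5 vectors span a space of dimension 3.
Since 3 < 5, the vectors are linearly dependent.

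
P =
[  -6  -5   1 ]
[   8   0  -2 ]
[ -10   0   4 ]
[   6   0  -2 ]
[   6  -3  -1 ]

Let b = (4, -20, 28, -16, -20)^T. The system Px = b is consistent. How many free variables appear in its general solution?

Row reduce the augmented matrix [P | b].
R2 ← R2 + (4/3)·R1: [0, -20/3, -2/3, -44/3]
R3 ← R3 − (5/3)·R1: [0, 25/3, 7/3, 64/3]
R4 ← R4 + R1: [0, -5, -1, -12]
R5 ← R5 + R1: [0, -8, 0, -16]
R3 ← R3 + (5/4)·R2: [0, 0, 3/2, 3]
R4 ← R4 − (3/4)·R2: [0, 0, -1/2, -1]
R5 ← R5 − (6/5)·R2: [0, 0, 4/5, 8/5]
R4 ← R4 + (1/3)·R3: [0, 0, 0, 0]
R5 ← R5 − (8/15)·R3: [0, 0, 0, 0]
The echelon form has 3 nonzero rows, and every pivot lies in the first 3 columns, so rank(P) = rank([P|b]) = 3.
The system is consistent.
Free variables = (unknowns) − (rank) = 3 − 3 = 0.

0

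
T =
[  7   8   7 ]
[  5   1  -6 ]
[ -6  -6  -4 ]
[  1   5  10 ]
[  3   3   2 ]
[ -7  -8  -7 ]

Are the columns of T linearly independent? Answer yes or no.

Row reduce T to echelon form.
R2 ← R2 − (5/7)·R1: [0, -33/7, -11]
R3 ← R3 + (6/7)·R1: [0, 6/7, 2]
R4 ← R4 − (1/7)·R1: [0, 27/7, 9]
R5 ← R5 − (3/7)·R1: [0, -3/7, -1]
R6 ← R6 + R1: [0, 0, 0]
R3 ← R3 + (2/11)·R2: [0, 0, 0]
R4 ← R4 + (9/11)·R2: [0, 0, 0]
R5 ← R5 − (1/11)·R2: [0, 0, 0]
2 pivots among 3 columns.
Only 2 < 3 pivot columns, so the columns are linearly dependent.

no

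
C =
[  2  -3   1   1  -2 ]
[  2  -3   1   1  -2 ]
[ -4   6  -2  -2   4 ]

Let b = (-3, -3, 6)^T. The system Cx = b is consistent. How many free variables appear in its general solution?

4

Row reduce the augmented matrix [C | b].
R2 ← R2 − R1: [0, 0, 0, 0, 0, 0]
R3 ← R3 + (2)·R1: [0, 0, 0, 0, 0, 0]
The echelon form has 1 nonzero rows, and every pivot lies in the first 5 columns, so rank(C) = rank([C|b]) = 1.
The system is consistent.
Free variables = (unknowns) − (rank) = 5 − 1 = 4.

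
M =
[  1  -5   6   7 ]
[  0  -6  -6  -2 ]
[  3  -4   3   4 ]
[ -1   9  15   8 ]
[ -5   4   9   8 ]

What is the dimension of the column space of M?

Row reduce to echelon form.
R3 ← R3 − (3)·R1: [0, 11, -15, -17]
R4 ← R4 + R1: [0, 4, 21, 15]
R5 ← R5 + (5)·R1: [0, -21, 39, 43]
R3 ← R3 + (11/6)·R2: [0, 0, -26, -62/3]
R4 ← R4 + (2/3)·R2: [0, 0, 17, 41/3]
R5 ← R5 − (7/2)·R2: [0, 0, 60, 50]
R4 ← R4 + (17/26)·R3: [0, 0, 0, 2/13]
R5 ← R5 + (30/13)·R3: [0, 0, 0, 30/13]
R5 ← R5 − (15)·R4: [0, 0, 0, 0]
Echelon form has 4 nonzero rows, so rank(M) = 4.
The column space has dimension equal to the rank: 4.

4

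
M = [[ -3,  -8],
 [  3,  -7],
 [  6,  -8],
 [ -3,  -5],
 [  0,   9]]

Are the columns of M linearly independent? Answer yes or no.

Row reduce M to echelon form.
R2 ← R2 + R1: [0, -15]
R3 ← R3 + (2)·R1: [0, -24]
R4 ← R4 − R1: [0, 3]
R3 ← R3 − (8/5)·R2: [0, 0]
R4 ← R4 + (1/5)·R2: [0, 0]
R5 ← R5 + (3/5)·R2: [0, 0]
2 pivots among 2 columns.
Every column is a pivot column, so the columns are linearly independent.

yes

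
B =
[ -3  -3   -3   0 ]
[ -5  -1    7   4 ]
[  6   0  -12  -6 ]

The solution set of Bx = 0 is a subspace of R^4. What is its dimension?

2

Row reduce to echelon form.
R2 ← R2 − (5/3)·R1: [0, 4, 12, 4]
R3 ← R3 + (2)·R1: [0, -6, -18, -6]
R3 ← R3 + (3/2)·R2: [0, 0, 0, 0]
2 nonzero rows, so rank(B) = 2.
B has 4 columns; by rank–nullity, nullity = 4 − 2 = 2.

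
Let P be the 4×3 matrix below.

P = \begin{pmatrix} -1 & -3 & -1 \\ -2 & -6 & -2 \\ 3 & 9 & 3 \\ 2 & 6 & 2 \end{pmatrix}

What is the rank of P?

Row reduce to echelon form.
R2 ← R2 − (2)·R1: [0, 0, 0]
R3 ← R3 + (3)·R1: [0, 0, 0]
R4 ← R4 + (2)·R1: [0, 0, 0]
Echelon form has 1 nonzero row, so rank(P) = 1.

1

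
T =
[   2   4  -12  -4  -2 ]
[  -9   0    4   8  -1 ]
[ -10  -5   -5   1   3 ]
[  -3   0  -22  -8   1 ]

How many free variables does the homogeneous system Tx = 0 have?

2

Row reduce to echelon form.
R2 ← R2 + (9/2)·R1: [0, 18, -50, -10, -10]
R3 ← R3 + (5)·R1: [0, 15, -65, -19, -7]
R4 ← R4 + (3/2)·R1: [0, 6, -40, -14, -2]
R3 ← R3 − (5/6)·R2: [0, 0, -70/3, -32/3, 4/3]
R4 ← R4 − (1/3)·R2: [0, 0, -70/3, -32/3, 4/3]
R4 ← R4 − R3: [0, 0, 0, 0, 0]
3 nonzero rows, so rank(T) = 3.
T has 5 columns; by rank–nullity, nullity = 5 − 3 = 2.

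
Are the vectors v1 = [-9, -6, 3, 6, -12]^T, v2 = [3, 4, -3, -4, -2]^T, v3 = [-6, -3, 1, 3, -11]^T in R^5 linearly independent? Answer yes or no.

no

Form the matrix with these vectors as rows and row reduce.
R2 ← R2 + (1/3)·R1: [0, 2, -2, -2, -6]
R3 ← R3 − (2/3)·R1: [0, 1, -1, -1, -3]
R3 ← R3 − (1/2)·R2: [0, 0, 0, 0, 0]
2 nonzero rows, so the 3 vectors span a space of dimension 2.
Since 2 < 3, the vectors are linearly dependent.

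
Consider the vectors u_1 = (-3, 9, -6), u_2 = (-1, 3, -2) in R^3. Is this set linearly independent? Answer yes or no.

Form the matrix with these vectors as rows and row reduce.
R2 ← R2 − (1/3)·R1: [0, 0, 0]
1 nonzero row, so the 2 vectors span a space of dimension 1.
Since 1 < 2, the vectors are linearly dependent.

no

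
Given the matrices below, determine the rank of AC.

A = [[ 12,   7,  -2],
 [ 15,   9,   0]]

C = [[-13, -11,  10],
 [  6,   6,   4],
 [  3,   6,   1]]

2

First compute AC:
[[-120, -102, 146],
 [-141, -111, 186]]
Now row reduce the product.
R2 ← R2 − (47/40)·R1: [0, 177/20, 289/20]
2 nonzero rows, so rank(AC) = 2.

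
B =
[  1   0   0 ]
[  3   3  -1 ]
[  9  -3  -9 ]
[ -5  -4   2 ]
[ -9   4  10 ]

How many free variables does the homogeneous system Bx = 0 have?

Row reduce to echelon form.
R2 ← R2 − (3)·R1: [0, 3, -1]
R3 ← R3 − (9)·R1: [0, -3, -9]
R4 ← R4 + (5)·R1: [0, -4, 2]
R5 ← R5 + (9)·R1: [0, 4, 10]
R3 ← R3 + R2: [0, 0, -10]
R4 ← R4 + (4/3)·R2: [0, 0, 2/3]
R5 ← R5 − (4/3)·R2: [0, 0, 34/3]
R4 ← R4 + (1/15)·R3: [0, 0, 0]
R5 ← R5 + (17/15)·R3: [0, 0, 0]
3 nonzero rows, so rank(B) = 3.
B has 3 columns; by rank–nullity, nullity = 3 − 3 = 0.

0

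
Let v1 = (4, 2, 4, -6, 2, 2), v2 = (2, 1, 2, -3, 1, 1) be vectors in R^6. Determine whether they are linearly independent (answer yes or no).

no

Form the matrix with these vectors as rows and row reduce.
R2 ← R2 − (1/2)·R1: [0, 0, 0, 0, 0, 0]
1 nonzero row, so the 2 vectors span a space of dimension 1.
Since 1 < 2, the vectors are linearly dependent.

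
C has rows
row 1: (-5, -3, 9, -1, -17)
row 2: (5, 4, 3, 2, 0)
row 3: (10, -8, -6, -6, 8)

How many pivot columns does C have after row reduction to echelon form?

Row reduce to echelon form.
R2 ← R2 + R1: [0, 1, 12, 1, -17]
R3 ← R3 + (2)·R1: [0, -14, 12, -8, -26]
R3 ← R3 + (14)·R2: [0, 0, 180, 6, -264]
Echelon form has 3 nonzero rows, so rank(C) = 3.
Each nonzero row contributes one pivot column: 3 pivot columns.

3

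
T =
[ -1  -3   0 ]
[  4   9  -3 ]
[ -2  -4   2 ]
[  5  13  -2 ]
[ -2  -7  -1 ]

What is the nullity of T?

1

Row reduce to echelon form.
R2 ← R2 + (4)·R1: [0, -3, -3]
R3 ← R3 − (2)·R1: [0, 2, 2]
R4 ← R4 + (5)·R1: [0, -2, -2]
R5 ← R5 − (2)·R1: [0, -1, -1]
R3 ← R3 + (2/3)·R2: [0, 0, 0]
R4 ← R4 − (2/3)·R2: [0, 0, 0]
R5 ← R5 − (1/3)·R2: [0, 0, 0]
2 nonzero rows, so rank(T) = 2.
T has 3 columns; by rank–nullity, nullity = 3 − 2 = 1.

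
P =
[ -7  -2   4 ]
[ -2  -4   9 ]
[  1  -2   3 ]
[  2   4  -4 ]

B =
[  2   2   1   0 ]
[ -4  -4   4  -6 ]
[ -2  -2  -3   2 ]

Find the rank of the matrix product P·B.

2

First compute PB:
[[-14, -14, -27,  20],
 [ -6,  -6, -45,  42],
 [  4,   4, -16,  18],
 [ -4,  -4,  30, -32]]
Now row reduce the product.
R2 ← R2 − (3/7)·R1: [0, 0, -234/7, 234/7]
R3 ← R3 + (2/7)·R1: [0, 0, -166/7, 166/7]
R4 ← R4 − (2/7)·R1: [0, 0, 264/7, -264/7]
R3 ← R3 − (83/117)·R2: [0, 0, 0, 0]
R4 ← R4 + (44/39)·R2: [0, 0, 0, 0]
2 nonzero rows, so rank(PB) = 2.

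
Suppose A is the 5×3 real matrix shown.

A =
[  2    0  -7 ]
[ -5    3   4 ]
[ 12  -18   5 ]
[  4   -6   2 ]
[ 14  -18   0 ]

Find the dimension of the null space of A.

0

Row reduce to echelon form.
R2 ← R2 + (5/2)·R1: [0, 3, -27/2]
R3 ← R3 − (6)·R1: [0, -18, 47]
R4 ← R4 − (2)·R1: [0, -6, 16]
R5 ← R5 − (7)·R1: [0, -18, 49]
R3 ← R3 + (6)·R2: [0, 0, -34]
R4 ← R4 + (2)·R2: [0, 0, -11]
R5 ← R5 + (6)·R2: [0, 0, -32]
R4 ← R4 − (11/34)·R3: [0, 0, 0]
R5 ← R5 − (16/17)·R3: [0, 0, 0]
3 nonzero rows, so rank(A) = 3.
A has 3 columns; by rank–nullity, nullity = 3 − 3 = 0.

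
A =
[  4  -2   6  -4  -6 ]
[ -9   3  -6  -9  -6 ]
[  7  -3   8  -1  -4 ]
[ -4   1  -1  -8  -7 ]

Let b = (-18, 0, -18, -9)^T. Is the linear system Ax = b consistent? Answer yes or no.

Row reduce the augmented matrix [A | b].
R2 ← R2 + (9/4)·R1: [0, -3/2, 15/2, -18, -39/2, -81/2]
R3 ← R3 − (7/4)·R1: [0, 1/2, -5/2, 6, 13/2, 27/2]
R4 ← R4 + R1: [0, -1, 5, -12, -13, -27]
R3 ← R3 + (1/3)·R2: [0, 0, 0, 0, 0, 0]
R4 ← R4 − (2/3)·R2: [0, 0, 0, 0, 0, 0]
The echelon form has 2 nonzero rows, and every pivot lies in the first 5 columns, so rank(A) = rank([A|b]) = 2.
The system is consistent.

yes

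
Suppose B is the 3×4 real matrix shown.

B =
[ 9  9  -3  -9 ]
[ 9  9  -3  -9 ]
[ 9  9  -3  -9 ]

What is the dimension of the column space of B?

Row reduce to echelon form.
R2 ← R2 − R1: [0, 0, 0, 0]
R3 ← R3 − R1: [0, 0, 0, 0]
Echelon form has 1 nonzero row, so rank(B) = 1.
The column space has dimension equal to the rank: 1.

1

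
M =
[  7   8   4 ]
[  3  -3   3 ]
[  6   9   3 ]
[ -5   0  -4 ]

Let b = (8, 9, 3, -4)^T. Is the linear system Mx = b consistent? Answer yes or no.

no

Row reduce the augmented matrix [M | b].
R2 ← R2 − (3/7)·R1: [0, -45/7, 9/7, 39/7]
R3 ← R3 − (6/7)·R1: [0, 15/7, -3/7, -27/7]
R4 ← R4 + (5/7)·R1: [0, 40/7, -8/7, 12/7]
R3 ← R3 + (1/3)·R2: [0, 0, 0, -2]
R4 ← R4 + (8/9)·R2: [0, 0, 0, 20/3]
R4 ← R4 + (10/3)·R3: [0, 0, 0, 0]
The echelon form has 3 nonzero rows; the last pivot sits in the augmented column, so rank(M) = 2 but rank([M|b]) = 3.
Since the ranks differ, the system is inconsistent.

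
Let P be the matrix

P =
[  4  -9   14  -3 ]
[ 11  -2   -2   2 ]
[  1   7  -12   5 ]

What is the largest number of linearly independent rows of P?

Row reduce to echelon form.
R2 ← R2 − (11/4)·R1: [0, 91/4, -81/2, 41/4]
R3 ← R3 − (1/4)·R1: [0, 37/4, -31/2, 23/4]
R3 ← R3 − (37/91)·R2: [0, 0, 88/91, 144/91]
Echelon form has 3 nonzero rows, so rank(P) = 3.
The rank gives the maximum number of linearly independent rows: 3.

3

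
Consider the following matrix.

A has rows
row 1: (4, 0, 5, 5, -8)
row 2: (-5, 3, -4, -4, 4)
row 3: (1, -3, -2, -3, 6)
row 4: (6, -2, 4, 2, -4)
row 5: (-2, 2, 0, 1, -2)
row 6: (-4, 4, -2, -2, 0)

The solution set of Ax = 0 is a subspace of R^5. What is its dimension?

2

Row reduce to echelon form.
R2 ← R2 + (5/4)·R1: [0, 3, 9/4, 9/4, -6]
R3 ← R3 − (1/4)·R1: [0, -3, -13/4, -17/4, 8]
R4 ← R4 − (3/2)·R1: [0, -2, -7/2, -11/2, 8]
R5 ← R5 + (1/2)·R1: [0, 2, 5/2, 7/2, -6]
R6 ← R6 + R1: [0, 4, 3, 3, -8]
R3 ← R3 + R2: [0, 0, -1, -2, 2]
R4 ← R4 + (2/3)·R2: [0, 0, -2, -4, 4]
R5 ← R5 − (2/3)·R2: [0, 0, 1, 2, -2]
R6 ← R6 − (4/3)·R2: [0, 0, 0, 0, 0]
R4 ← R4 − (2)·R3: [0, 0, 0, 0, 0]
R5 ← R5 + R3: [0, 0, 0, 0, 0]
3 nonzero rows, so rank(A) = 3.
A has 5 columns; by rank–nullity, nullity = 5 − 3 = 2.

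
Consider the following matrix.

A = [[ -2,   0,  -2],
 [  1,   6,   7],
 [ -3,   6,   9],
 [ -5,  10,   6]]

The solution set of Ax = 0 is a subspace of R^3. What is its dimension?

Row reduce to echelon form.
R2 ← R2 + (1/2)·R1: [0, 6, 6]
R3 ← R3 − (3/2)·R1: [0, 6, 12]
R4 ← R4 − (5/2)·R1: [0, 10, 11]
R3 ← R3 − R2: [0, 0, 6]
R4 ← R4 − (5/3)·R2: [0, 0, 1]
R4 ← R4 − (1/6)·R3: [0, 0, 0]
3 nonzero rows, so rank(A) = 3.
A has 3 columns; by rank–nullity, nullity = 3 − 3 = 0.

0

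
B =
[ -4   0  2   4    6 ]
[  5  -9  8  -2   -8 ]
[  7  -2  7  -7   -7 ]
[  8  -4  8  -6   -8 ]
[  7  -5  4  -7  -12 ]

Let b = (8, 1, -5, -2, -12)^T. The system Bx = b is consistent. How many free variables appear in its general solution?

Row reduce the augmented matrix [B | b].
R2 ← R2 + (5/4)·R1: [0, -9, 21/2, 3, -1/2, 11]
R3 ← R3 + (7/4)·R1: [0, -2, 21/2, 0, 7/2, 9]
R4 ← R4 + (2)·R1: [0, -4, 12, 2, 4, 14]
R5 ← R5 + (7/4)·R1: [0, -5, 15/2, 0, -3/2, 2]
R3 ← R3 − (2/9)·R2: [0, 0, 49/6, -2/3, 65/18, 59/9]
R4 ← R4 − (4/9)·R2: [0, 0, 22/3, 2/3, 38/9, 82/9]
R5 ← R5 − (5/9)·R2: [0, 0, 5/3, -5/3, -11/9, -37/9]
R4 ← R4 − (44/49)·R3: [0, 0, 0, 62/49, 48/49, 158/49]
R5 ← R5 − (10/49)·R3: [0, 0, 0, -75/49, -96/49, -267/49]
R5 ← R5 + (75/62)·R4: [0, 0, 0, 0, -24/31, -48/31]
The echelon form has 5 nonzero rows, and every pivot lies in the first 5 columns, so rank(B) = rank([B|b]) = 5.
The system is consistent.
Free variables = (unknowns) − (rank) = 5 − 5 = 0.

0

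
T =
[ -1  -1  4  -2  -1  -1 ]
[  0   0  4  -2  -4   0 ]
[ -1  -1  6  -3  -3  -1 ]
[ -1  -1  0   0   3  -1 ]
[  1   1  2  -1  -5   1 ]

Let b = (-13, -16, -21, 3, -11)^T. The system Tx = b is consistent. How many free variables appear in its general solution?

Row reduce the augmented matrix [T | b].
R3 ← R3 − R1: [0, 0, 2, -1, -2, 0, -8]
R4 ← R4 − R1: [0, 0, -4, 2, 4, 0, 16]
R5 ← R5 + R1: [0, 0, 6, -3, -6, 0, -24]
R3 ← R3 − (1/2)·R2: [0, 0, 0, 0, 0, 0, 0]
R4 ← R4 + R2: [0, 0, 0, 0, 0, 0, 0]
R5 ← R5 − (3/2)·R2: [0, 0, 0, 0, 0, 0, 0]
The echelon form has 2 nonzero rows, and every pivot lies in the first 6 columns, so rank(T) = rank([T|b]) = 2.
The system is consistent.
Free variables = (unknowns) − (rank) = 6 − 2 = 4.

4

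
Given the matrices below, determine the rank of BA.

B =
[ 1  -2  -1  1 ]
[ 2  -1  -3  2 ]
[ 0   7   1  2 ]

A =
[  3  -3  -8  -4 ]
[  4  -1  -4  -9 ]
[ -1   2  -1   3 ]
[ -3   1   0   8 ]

3

First compute BA:
[[ -7,  -2,   1,  19],
 [ -1,  -9,  -9,   8],
 [ 21,  -3, -29, -44]]
Now row reduce the product.
R2 ← R2 − (1/7)·R1: [0, -61/7, -64/7, 37/7]
R3 ← R3 + (3)·R1: [0, -9, -26, 13]
R3 ← R3 − (63/61)·R2: [0, 0, -1010/61, 460/61]
3 nonzero rows, so rank(BA) = 3.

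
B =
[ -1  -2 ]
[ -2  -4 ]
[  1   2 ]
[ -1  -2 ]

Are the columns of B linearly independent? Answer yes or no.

no

Row reduce B to echelon form.
R2 ← R2 − (2)·R1: [0, 0]
R3 ← R3 + R1: [0, 0]
R4 ← R4 − R1: [0, 0]
1 pivot among 2 columns.
Only 1 < 2 pivot columns, so the columns are linearly dependent.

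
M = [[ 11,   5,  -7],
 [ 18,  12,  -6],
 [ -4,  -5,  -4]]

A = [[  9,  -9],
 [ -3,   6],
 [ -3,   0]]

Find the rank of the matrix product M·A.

First compute MA:
[[105, -69],
 [144, -90],
 [ -9,   6]]
Now row reduce the product.
R2 ← R2 − (48/35)·R1: [0, 162/35]
R3 ← R3 + (3/35)·R1: [0, 3/35]
R3 ← R3 − (1/54)·R2: [0, 0]
2 nonzero rows, so rank(MA) = 2.

2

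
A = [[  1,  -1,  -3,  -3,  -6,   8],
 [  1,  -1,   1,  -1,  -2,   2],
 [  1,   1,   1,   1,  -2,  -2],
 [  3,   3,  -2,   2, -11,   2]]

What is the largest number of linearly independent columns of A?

4

Row reduce to echelon form.
R2 ← R2 − R1: [0, 0, 4, 2, 4, -6]
R3 ← R3 − R1: [0, 2, 4, 4, 4, -10]
R4 ← R4 − (3)·R1: [0, 6, 7, 11, 7, -22]
Swap R2 ↔ R3
R4 ← R4 − (3)·R2: [0, 0, -5, -1, -5, 8]
R4 ← R4 + (5/4)·R3: [0, 0, 0, 3/2, 0, 1/2]
Echelon form has 4 nonzero rows, so rank(A) = 4.
The rank gives the maximum number of linearly independent columns: 4.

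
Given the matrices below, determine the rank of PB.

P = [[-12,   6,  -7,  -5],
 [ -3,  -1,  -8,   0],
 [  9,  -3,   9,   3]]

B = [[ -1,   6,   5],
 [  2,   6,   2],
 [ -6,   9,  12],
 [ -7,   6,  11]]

2

First compute PB:
[[101, -129, -187],
 [ 49, -96, -113],
 [-90, 135, 180]]
Now row reduce the product.
R2 ← R2 − (49/101)·R1: [0, -3375/101, -2250/101]
R3 ← R3 + (90/101)·R1: [0, 2025/101, 1350/101]
R3 ← R3 + (3/5)·R2: [0, 0, 0]
2 nonzero rows, so rank(PB) = 2.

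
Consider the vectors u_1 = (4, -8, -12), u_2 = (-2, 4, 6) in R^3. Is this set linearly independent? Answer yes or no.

Form the matrix with these vectors as rows and row reduce.
R2 ← R2 + (1/2)·R1: [0, 0, 0]
1 nonzero row, so the 2 vectors span a space of dimension 1.
Since 1 < 2, the vectors are linearly dependent.

no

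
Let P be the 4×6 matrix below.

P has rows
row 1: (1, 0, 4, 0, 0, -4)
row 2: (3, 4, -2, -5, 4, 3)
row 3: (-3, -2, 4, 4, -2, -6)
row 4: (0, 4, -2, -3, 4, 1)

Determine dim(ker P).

Row reduce to echelon form.
R2 ← R2 − (3)·R1: [0, 4, -14, -5, 4, 15]
R3 ← R3 + (3)·R1: [0, -2, 16, 4, -2, -18]
R3 ← R3 + (1/2)·R2: [0, 0, 9, 3/2, 0, -21/2]
R4 ← R4 − R2: [0, 0, 12, 2, 0, -14]
R4 ← R4 − (4/3)·R3: [0, 0, 0, 0, 0, 0]
3 nonzero rows, so rank(P) = 3.
P has 6 columns; by rank–nullity, nullity = 6 − 3 = 3.

3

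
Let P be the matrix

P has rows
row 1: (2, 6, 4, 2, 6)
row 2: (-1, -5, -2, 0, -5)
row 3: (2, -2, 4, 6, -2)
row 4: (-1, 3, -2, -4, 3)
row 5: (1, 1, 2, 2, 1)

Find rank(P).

Row reduce to echelon form.
R2 ← R2 + (1/2)·R1: [0, -2, 0, 1, -2]
R3 ← R3 − R1: [0, -8, 0, 4, -8]
R4 ← R4 + (1/2)·R1: [0, 6, 0, -3, 6]
R5 ← R5 − (1/2)·R1: [0, -2, 0, 1, -2]
R3 ← R3 − (4)·R2: [0, 0, 0, 0, 0]
R4 ← R4 + (3)·R2: [0, 0, 0, 0, 0]
R5 ← R5 − R2: [0, 0, 0, 0, 0]
Echelon form has 2 nonzero rows, so rank(P) = 2.

2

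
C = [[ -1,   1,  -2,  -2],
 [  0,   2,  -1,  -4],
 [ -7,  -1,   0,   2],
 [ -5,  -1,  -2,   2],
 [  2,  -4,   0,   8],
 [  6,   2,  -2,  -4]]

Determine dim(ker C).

Row reduce to echelon form.
R3 ← R3 − (7)·R1: [0, -8, 14, 16]
R4 ← R4 − (5)·R1: [0, -6, 8, 12]
R5 ← R5 + (2)·R1: [0, -2, -4, 4]
R6 ← R6 + (6)·R1: [0, 8, -14, -16]
R3 ← R3 + (4)·R2: [0, 0, 10, 0]
R4 ← R4 + (3)·R2: [0, 0, 5, 0]
R5 ← R5 + R2: [0, 0, -5, 0]
R6 ← R6 − (4)·R2: [0, 0, -10, 0]
R4 ← R4 − (1/2)·R3: [0, 0, 0, 0]
R5 ← R5 + (1/2)·R3: [0, 0, 0, 0]
R6 ← R6 + R3: [0, 0, 0, 0]
3 nonzero rows, so rank(C) = 3.
C has 4 columns; by rank–nullity, nullity = 4 − 3 = 1.

1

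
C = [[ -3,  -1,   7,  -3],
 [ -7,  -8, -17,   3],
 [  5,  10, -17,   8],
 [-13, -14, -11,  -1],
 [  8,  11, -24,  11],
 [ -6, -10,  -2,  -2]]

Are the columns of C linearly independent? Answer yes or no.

no

Row reduce C to echelon form.
R2 ← R2 − (7/3)·R1: [0, -17/3, -100/3, 10]
R3 ← R3 + (5/3)·R1: [0, 25/3, -16/3, 3]
R4 ← R4 − (13/3)·R1: [0, -29/3, -124/3, 12]
R5 ← R5 + (8/3)·R1: [0, 25/3, -16/3, 3]
R6 ← R6 − (2)·R1: [0, -8, -16, 4]
R3 ← R3 + (25/17)·R2: [0, 0, -924/17, 301/17]
R4 ← R4 − (29/17)·R2: [0, 0, 264/17, -86/17]
R5 ← R5 + (25/17)·R2: [0, 0, -924/17, 301/17]
R6 ← R6 − (24/17)·R2: [0, 0, 528/17, -172/17]
R4 ← R4 + (2/7)·R3: [0, 0, 0, 0]
R5 ← R5 − R3: [0, 0, 0, 0]
R6 ← R6 + (4/7)·R3: [0, 0, 0, 0]
3 pivots among 4 columns.
Only 3 < 4 pivot columns, so the columns are linearly dependent.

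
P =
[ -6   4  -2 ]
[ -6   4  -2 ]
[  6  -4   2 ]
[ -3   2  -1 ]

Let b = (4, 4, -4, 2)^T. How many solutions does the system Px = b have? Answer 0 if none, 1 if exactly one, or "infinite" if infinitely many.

Row reduce the augmented matrix [P | b].
R2 ← R2 − R1: [0, 0, 0, 0]
R3 ← R3 + R1: [0, 0, 0, 0]
R4 ← R4 − (1/2)·R1: [0, 0, 0, 0]
The echelon form has 1 nonzero rows, and every pivot lies in the first 3 columns, so rank(P) = rank([P|b]) = 1.
The system is consistent.
rank = 1 < 3 unknowns, so there are infinitely many solutions.

infinite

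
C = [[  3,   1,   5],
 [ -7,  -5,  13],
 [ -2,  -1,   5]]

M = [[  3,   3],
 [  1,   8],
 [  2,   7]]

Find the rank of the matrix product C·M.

2

First compute CM:
[[ 20,  52],
 [  0,  30],
 [  3,  21]]
Now row reduce the product.
R3 ← R3 − (3/20)·R1: [0, 66/5]
R3 ← R3 − (11/25)·R2: [0, 0]
2 nonzero rows, so rank(CM) = 2.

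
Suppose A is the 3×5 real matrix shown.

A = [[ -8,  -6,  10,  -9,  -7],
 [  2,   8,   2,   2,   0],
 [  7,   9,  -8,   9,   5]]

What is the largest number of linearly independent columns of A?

Row reduce to echelon form.
R2 ← R2 + (1/4)·R1: [0, 13/2, 9/2, -1/4, -7/4]
R3 ← R3 + (7/8)·R1: [0, 15/4, 3/4, 9/8, -9/8]
R3 ← R3 − (15/26)·R2: [0, 0, -24/13, 33/26, -3/26]
Echelon form has 3 nonzero rows, so rank(A) = 3.
The rank gives the maximum number of linearly independent columns: 3.

3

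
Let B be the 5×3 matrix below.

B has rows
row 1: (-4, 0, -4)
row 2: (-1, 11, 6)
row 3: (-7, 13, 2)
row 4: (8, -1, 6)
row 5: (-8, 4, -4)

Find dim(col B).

3

Row reduce to echelon form.
R2 ← R2 − (1/4)·R1: [0, 11, 7]
R3 ← R3 − (7/4)·R1: [0, 13, 9]
R4 ← R4 + (2)·R1: [0, -1, -2]
R5 ← R5 − (2)·R1: [0, 4, 4]
R3 ← R3 − (13/11)·R2: [0, 0, 8/11]
R4 ← R4 + (1/11)·R2: [0, 0, -15/11]
R5 ← R5 − (4/11)·R2: [0, 0, 16/11]
R4 ← R4 + (15/8)·R3: [0, 0, 0]
R5 ← R5 − (2)·R3: [0, 0, 0]
Echelon form has 3 nonzero rows, so rank(B) = 3.
The column space has dimension equal to the rank: 3.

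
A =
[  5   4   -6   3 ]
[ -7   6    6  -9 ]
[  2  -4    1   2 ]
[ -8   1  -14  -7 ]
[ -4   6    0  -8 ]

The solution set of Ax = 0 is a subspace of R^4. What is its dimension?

Row reduce to echelon form.
R2 ← R2 + (7/5)·R1: [0, 58/5, -12/5, -24/5]
R3 ← R3 − (2/5)·R1: [0, -28/5, 17/5, 4/5]
R4 ← R4 + (8/5)·R1: [0, 37/5, -118/5, -11/5]
R5 ← R5 + (4/5)·R1: [0, 46/5, -24/5, -28/5]
R3 ← R3 + (14/29)·R2: [0, 0, 65/29, -44/29]
R4 ← R4 − (37/58)·R2: [0, 0, -640/29, 25/29]
R5 ← R5 − (23/29)·R2: [0, 0, -84/29, -52/29]
R4 ← R4 + (128/13)·R3: [0, 0, 0, -183/13]
R5 ← R5 + (84/65)·R3: [0, 0, 0, -244/65]
R5 ← R5 − (4/15)·R4: [0, 0, 0, 0]
4 nonzero rows, so rank(A) = 4.
A has 4 columns; by rank–nullity, nullity = 4 − 4 = 0.

0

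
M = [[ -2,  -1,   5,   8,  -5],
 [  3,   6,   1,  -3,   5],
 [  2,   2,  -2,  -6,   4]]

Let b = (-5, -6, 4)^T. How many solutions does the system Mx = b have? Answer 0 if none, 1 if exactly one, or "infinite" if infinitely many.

infinite

Row reduce the augmented matrix [M | b].
R2 ← R2 + (3/2)·R1: [0, 9/2, 17/2, 9, -5/2, -27/2]
R3 ← R3 + R1: [0, 1, 3, 2, -1, -1]
R3 ← R3 − (2/9)·R2: [0, 0, 10/9, 0, -4/9, 2]
The echelon form has 3 nonzero rows, and every pivot lies in the first 5 columns, so rank(M) = rank([M|b]) = 3.
The system is consistent.
rank = 3 < 5 unknowns, so there are infinitely many solutions.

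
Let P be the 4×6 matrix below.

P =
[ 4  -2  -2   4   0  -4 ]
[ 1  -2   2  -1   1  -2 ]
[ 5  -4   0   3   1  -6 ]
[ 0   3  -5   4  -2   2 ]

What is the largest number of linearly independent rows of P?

Row reduce to echelon form.
R2 ← R2 − (1/4)·R1: [0, -3/2, 5/2, -2, 1, -1]
R3 ← R3 − (5/4)·R1: [0, -3/2, 5/2, -2, 1, -1]
R3 ← R3 − R2: [0, 0, 0, 0, 0, 0]
R4 ← R4 + (2)·R2: [0, 0, 0, 0, 0, 0]
Echelon form has 2 nonzero rows, so rank(P) = 2.
The rank gives the maximum number of linearly independent rows: 2.

2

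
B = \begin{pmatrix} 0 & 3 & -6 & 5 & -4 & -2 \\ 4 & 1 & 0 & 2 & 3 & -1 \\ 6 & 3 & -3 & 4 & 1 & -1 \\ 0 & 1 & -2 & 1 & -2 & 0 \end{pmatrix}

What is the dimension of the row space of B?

Row reduce to echelon form.
Swap R1 ↔ R2
R3 ← R3 − (3/2)·R1: [0, 3/2, -3, 1, -7/2, 1/2]
R3 ← R3 − (1/2)·R2: [0, 0, 0, -3/2, -3/2, 3/2]
R4 ← R4 − (1/3)·R2: [0, 0, 0, -2/3, -2/3, 2/3]
R4 ← R4 − (4/9)·R3: [0, 0, 0, 0, 0, 0]
Echelon form has 3 nonzero rows, so rank(B) = 3.
The row space has dimension equal to the rank: 3.

3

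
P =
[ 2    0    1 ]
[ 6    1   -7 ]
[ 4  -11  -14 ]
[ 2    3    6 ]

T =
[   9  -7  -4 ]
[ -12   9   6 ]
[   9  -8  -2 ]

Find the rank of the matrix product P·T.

2

First compute PT:
[[ 27, -22, -10],
 [-21,  23,  -4],
 [ 42, -15, -54],
 [ 36, -35,  -2]]
Now row reduce the product.
R2 ← R2 + (7/9)·R1: [0, 53/9, -106/9]
R3 ← R3 − (14/9)·R1: [0, 173/9, -346/9]
R4 ← R4 − (4/3)·R1: [0, -17/3, 34/3]
R3 ← R3 − (173/53)·R2: [0, 0, 0]
R4 ← R4 + (51/53)·R2: [0, 0, 0]
2 nonzero rows, so rank(PT) = 2.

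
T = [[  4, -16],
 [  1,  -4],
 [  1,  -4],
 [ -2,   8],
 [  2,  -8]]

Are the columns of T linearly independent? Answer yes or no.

Row reduce T to echelon form.
R2 ← R2 − (1/4)·R1: [0, 0]
R3 ← R3 − (1/4)·R1: [0, 0]
R4 ← R4 + (1/2)·R1: [0, 0]
R5 ← R5 − (1/2)·R1: [0, 0]
1 pivot among 2 columns.
Only 1 < 2 pivot columns, so the columns are linearly dependent.

no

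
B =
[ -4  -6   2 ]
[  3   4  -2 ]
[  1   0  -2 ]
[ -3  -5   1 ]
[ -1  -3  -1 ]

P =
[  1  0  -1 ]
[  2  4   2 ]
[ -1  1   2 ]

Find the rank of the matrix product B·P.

2

First compute BP:
[[-18, -22,  -4],
 [ 13,  14,   1],
 [  3,  -2,  -5],
 [-14, -19,  -5],
 [ -6, -13,  -7]]
Now row reduce the product.
R2 ← R2 + (13/18)·R1: [0, -17/9, -17/9]
R3 ← R3 + (1/6)·R1: [0, -17/3, -17/3]
R4 ← R4 − (7/9)·R1: [0, -17/9, -17/9]
R5 ← R5 − (1/3)·R1: [0, -17/3, -17/3]
R3 ← R3 − (3)·R2: [0, 0, 0]
R4 ← R4 − R2: [0, 0, 0]
R5 ← R5 − (3)·R2: [0, 0, 0]
2 nonzero rows, so rank(BP) = 2.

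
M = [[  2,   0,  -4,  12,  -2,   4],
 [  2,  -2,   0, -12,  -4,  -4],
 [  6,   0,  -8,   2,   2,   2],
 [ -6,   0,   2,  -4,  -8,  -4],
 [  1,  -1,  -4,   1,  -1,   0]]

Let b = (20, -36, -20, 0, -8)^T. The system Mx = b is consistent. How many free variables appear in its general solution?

Row reduce the augmented matrix [M | b].
R2 ← R2 − R1: [0, -2, 4, -24, -2, -8, -56]
R3 ← R3 − (3)·R1: [0, 0, 4, -34, 8, -10, -80]
R4 ← R4 + (3)·R1: [0, 0, -10, 32, -14, 8, 60]
R5 ← R5 − (1/2)·R1: [0, -1, -2, -5, 0, -2, -18]
R5 ← R5 − (1/2)·R2: [0, 0, -4, 7, 1, 2, 10]
R4 ← R4 + (5/2)·R3: [0, 0, 0, -53, 6, -17, -140]
R5 ← R5 + R3: [0, 0, 0, -27, 9, -8, -70]
R5 ← R5 − (27/53)·R4: [0, 0, 0, 0, 315/53, 35/53, 70/53]
The echelon form has 5 nonzero rows, and every pivot lies in the first 6 columns, so rank(M) = rank([M|b]) = 5.
The system is consistent.
Free variables = (unknowns) − (rank) = 6 − 5 = 1.

1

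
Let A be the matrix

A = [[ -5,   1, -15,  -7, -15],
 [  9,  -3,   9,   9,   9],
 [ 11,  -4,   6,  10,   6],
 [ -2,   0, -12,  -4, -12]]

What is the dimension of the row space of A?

2

Row reduce to echelon form.
R2 ← R2 + (9/5)·R1: [0, -6/5, -18, -18/5, -18]
R3 ← R3 + (11/5)·R1: [0, -9/5, -27, -27/5, -27]
R4 ← R4 − (2/5)·R1: [0, -2/5, -6, -6/5, -6]
R3 ← R3 − (3/2)·R2: [0, 0, 0, 0, 0]
R4 ← R4 − (1/3)·R2: [0, 0, 0, 0, 0]
Echelon form has 2 nonzero rows, so rank(A) = 2.
The row space has dimension equal to the rank: 2.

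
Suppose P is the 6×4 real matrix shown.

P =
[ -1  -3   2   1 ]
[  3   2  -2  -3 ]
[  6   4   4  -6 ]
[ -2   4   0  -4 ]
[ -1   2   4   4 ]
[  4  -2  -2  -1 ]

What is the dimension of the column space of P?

4

Row reduce to echelon form.
R2 ← R2 + (3)·R1: [0, -7, 4, 0]
R3 ← R3 + (6)·R1: [0, -14, 16, 0]
R4 ← R4 − (2)·R1: [0, 10, -4, -6]
R5 ← R5 − R1: [0, 5, 2, 3]
R6 ← R6 + (4)·R1: [0, -14, 6, 3]
R3 ← R3 − (2)·R2: [0, 0, 8, 0]
R4 ← R4 + (10/7)·R2: [0, 0, 12/7, -6]
R5 ← R5 + (5/7)·R2: [0, 0, 34/7, 3]
R6 ← R6 − (2)·R2: [0, 0, -2, 3]
R4 ← R4 − (3/14)·R3: [0, 0, 0, -6]
R5 ← R5 − (17/28)·R3: [0, 0, 0, 3]
R6 ← R6 + (1/4)·R3: [0, 0, 0, 3]
R5 ← R5 + (1/2)·R4: [0, 0, 0, 0]
R6 ← R6 + (1/2)·R4: [0, 0, 0, 0]
Echelon form has 4 nonzero rows, so rank(P) = 4.
The column space has dimension equal to the rank: 4.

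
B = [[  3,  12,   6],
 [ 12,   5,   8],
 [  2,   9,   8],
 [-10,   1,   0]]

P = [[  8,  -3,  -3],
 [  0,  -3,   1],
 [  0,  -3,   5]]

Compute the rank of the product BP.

3

First compute BP:
[[ 24, -63,  33],
 [ 96, -75,   9],
 [ 16, -57,  43],
 [-80,  27,  31]]
Now row reduce the product.
R2 ← R2 − (4)·R1: [0, 177, -123]
R3 ← R3 − (2/3)·R1: [0, -15, 21]
R4 ← R4 + (10/3)·R1: [0, -183, 141]
R3 ← R3 + (5/59)·R2: [0, 0, 624/59]
R4 ← R4 + (61/59)·R2: [0, 0, 816/59]
R4 ← R4 − (17/13)·R3: [0, 0, 0]
3 nonzero rows, so rank(BP) = 3.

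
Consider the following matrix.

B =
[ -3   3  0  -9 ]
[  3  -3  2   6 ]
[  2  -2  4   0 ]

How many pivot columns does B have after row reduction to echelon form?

Row reduce to echelon form.
R2 ← R2 + R1: [0, 0, 2, -3]
R3 ← R3 + (2/3)·R1: [0, 0, 4, -6]
R3 ← R3 − (2)·R2: [0, 0, 0, 0]
Echelon form has 2 nonzero rows, so rank(B) = 2.
Each nonzero row contributes one pivot column: 2 pivot columns.

2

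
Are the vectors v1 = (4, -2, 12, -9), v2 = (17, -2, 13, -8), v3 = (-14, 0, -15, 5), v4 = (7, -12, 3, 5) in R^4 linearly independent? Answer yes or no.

yes

Form the matrix with these vectors as rows and row reduce.
R2 ← R2 − (17/4)·R1: [0, 13/2, -38, 121/4]
R3 ← R3 + (7/2)·R1: [0, -7, 27, -53/2]
R4 ← R4 − (7/4)·R1: [0, -17/2, -18, 83/4]
R3 ← R3 + (14/13)·R2: [0, 0, -181/13, 79/13]
R4 ← R4 + (17/13)·R2: [0, 0, -880/13, 784/13]
R4 ← R4 − (880/181)·R3: [0, 0, 0, 5568/181]
4 nonzero rows, so the 4 vectors span a space of dimension 4.
Since 4 = 4, the vectors are linearly independent.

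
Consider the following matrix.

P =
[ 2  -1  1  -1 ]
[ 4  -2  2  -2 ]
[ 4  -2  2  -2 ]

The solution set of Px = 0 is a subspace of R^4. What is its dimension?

3

Row reduce to echelon form.
R2 ← R2 − (2)·R1: [0, 0, 0, 0]
R3 ← R3 − (2)·R1: [0, 0, 0, 0]
1 nonzero row, so rank(P) = 1.
P has 4 columns; by rank–nullity, nullity = 4 − 1 = 3.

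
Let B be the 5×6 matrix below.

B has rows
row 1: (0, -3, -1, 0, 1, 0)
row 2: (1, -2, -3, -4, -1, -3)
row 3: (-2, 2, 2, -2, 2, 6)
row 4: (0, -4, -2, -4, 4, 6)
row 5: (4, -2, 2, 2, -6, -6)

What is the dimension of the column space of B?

5

Row reduce to echelon form.
Swap R1 ↔ R2
R3 ← R3 + (2)·R1: [0, -2, -4, -10, 0, 0]
R5 ← R5 − (4)·R1: [0, 6, 14, 18, -2, 6]
R3 ← R3 − (2/3)·R2: [0, 0, -10/3, -10, -2/3, 0]
R4 ← R4 − (4/3)·R2: [0, 0, -2/3, -4, 8/3, 6]
R5 ← R5 + (2)·R2: [0, 0, 12, 18, 0, 6]
R4 ← R4 − (1/5)·R3: [0, 0, 0, -2, 14/5, 6]
R5 ← R5 + (18/5)·R3: [0, 0, 0, -18, -12/5, 6]
R5 ← R5 − (9)·R4: [0, 0, 0, 0, -138/5, -48]
Echelon form has 5 nonzero rows, so rank(B) = 5.
The column space has dimension equal to the rank: 5.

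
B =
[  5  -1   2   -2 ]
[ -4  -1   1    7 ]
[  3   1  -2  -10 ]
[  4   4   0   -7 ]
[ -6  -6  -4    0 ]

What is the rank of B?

4

Row reduce to echelon form.
R2 ← R2 + (4/5)·R1: [0, -9/5, 13/5, 27/5]
R3 ← R3 − (3/5)·R1: [0, 8/5, -16/5, -44/5]
R4 ← R4 − (4/5)·R1: [0, 24/5, -8/5, -27/5]
R5 ← R5 + (6/5)·R1: [0, -36/5, -8/5, -12/5]
R3 ← R3 + (8/9)·R2: [0, 0, -8/9, -4]
R4 ← R4 + (8/3)·R2: [0, 0, 16/3, 9]
R5 ← R5 − (4)·R2: [0, 0, -12, -24]
R4 ← R4 + (6)·R3: [0, 0, 0, -15]
R5 ← R5 − (27/2)·R3: [0, 0, 0, 30]
R5 ← R5 + (2)·R4: [0, 0, 0, 0]
Echelon form has 4 nonzero rows, so rank(B) = 4.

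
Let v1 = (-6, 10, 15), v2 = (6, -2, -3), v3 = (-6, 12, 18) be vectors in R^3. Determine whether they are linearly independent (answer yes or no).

no

Form the matrix with these vectors as rows and row reduce.
R2 ← R2 + R1: [0, 8, 12]
R3 ← R3 − R1: [0, 2, 3]
R3 ← R3 − (1/4)·R2: [0, 0, 0]
2 nonzero rows, so the 3 vectors span a space of dimension 2.
Since 2 < 3, the vectors are linearly dependent.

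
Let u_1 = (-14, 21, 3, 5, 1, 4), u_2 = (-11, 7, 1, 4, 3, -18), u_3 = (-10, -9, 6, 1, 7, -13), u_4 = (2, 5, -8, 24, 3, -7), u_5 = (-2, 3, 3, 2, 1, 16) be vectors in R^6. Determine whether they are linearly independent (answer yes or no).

no

Form the matrix with these vectors as rows and row reduce.
R2 ← R2 − (11/14)·R1: [0, -19/2, -19/14, 1/14, 31/14, -148/7]
R3 ← R3 − (5/7)·R1: [0, -24, 27/7, -18/7, 44/7, -111/7]
R4 ← R4 + (1/7)·R1: [0, 8, -53/7, 173/7, 22/7, -45/7]
R5 ← R5 − (1/7)·R1: [0, 0, 18/7, 9/7, 6/7, 108/7]
R3 ← R3 − (48/19)·R2: [0, 0, 51/7, -366/133, 92/133, 4995/133]
R4 ← R4 + (16/19)·R2: [0, 0, -61/7, 3295/133, 666/133, -3223/133]
R4 ← R4 + (61/51)·R3: [0, 0, 0, 6939/323, 5654/969, 6682/323]
R5 ← R5 − (6/17)·R3: [0, 0, 0, 729/323, 198/323, 702/323]
R5 ← R5 − (27/257)·R4: [0, 0, 0, 0, 0, 0]
4 nonzero rows, so the 5 vectors span a space of dimension 4.
Since 4 < 5, the vectors are linearly dependent.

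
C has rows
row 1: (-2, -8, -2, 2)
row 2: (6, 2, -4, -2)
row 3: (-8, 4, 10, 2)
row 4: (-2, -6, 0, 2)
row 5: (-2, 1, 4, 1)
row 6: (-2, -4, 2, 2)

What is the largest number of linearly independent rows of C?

3

Row reduce to echelon form.
R2 ← R2 + (3)·R1: [0, -22, -10, 4]
R3 ← R3 − (4)·R1: [0, 36, 18, -6]
R4 ← R4 − R1: [0, 2, 2, 0]
R5 ← R5 − R1: [0, 9, 6, -1]
R6 ← R6 − R1: [0, 4, 4, 0]
R3 ← R3 + (18/11)·R2: [0, 0, 18/11, 6/11]
R4 ← R4 + (1/11)·R2: [0, 0, 12/11, 4/11]
R5 ← R5 + (9/22)·R2: [0, 0, 21/11, 7/11]
R6 ← R6 + (2/11)·R2: [0, 0, 24/11, 8/11]
R4 ← R4 − (2/3)·R3: [0, 0, 0, 0]
R5 ← R5 − (7/6)·R3: [0, 0, 0, 0]
R6 ← R6 − (4/3)·R3: [0, 0, 0, 0]
Echelon form has 3 nonzero rows, so rank(C) = 3.
The rank gives the maximum number of linearly independent rows: 3.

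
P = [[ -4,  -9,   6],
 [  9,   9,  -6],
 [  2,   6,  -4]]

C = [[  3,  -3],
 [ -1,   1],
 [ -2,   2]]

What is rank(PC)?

1

First compute PC:
[[-15,  15],
 [ 30, -30],
 [  8,  -8]]
Now row reduce the product.
R2 ← R2 + (2)·R1: [0, 0]
R3 ← R3 + (8/15)·R1: [0, 0]
1 nonzero row, so rank(PC) = 1.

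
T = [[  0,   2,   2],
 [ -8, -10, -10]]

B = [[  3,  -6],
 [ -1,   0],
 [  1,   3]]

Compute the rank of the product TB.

First compute TB:
[[  0,   6],
 [-24,  18]]
Now row reduce the product.
Swap R1 ↔ R2
2 nonzero rows, so rank(TB) = 2.

2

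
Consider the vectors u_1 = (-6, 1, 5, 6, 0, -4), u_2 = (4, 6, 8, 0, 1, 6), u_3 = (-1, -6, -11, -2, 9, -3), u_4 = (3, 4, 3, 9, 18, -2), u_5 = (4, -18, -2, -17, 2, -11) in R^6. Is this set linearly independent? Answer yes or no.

Form the matrix with these vectors as rows and row reduce.
R2 ← R2 + (2/3)·R1: [0, 20/3, 34/3, 4, 1, 10/3]
R3 ← R3 − (1/6)·R1: [0, -37/6, -71/6, -3, 9, -7/3]
R4 ← R4 + (1/2)·R1: [0, 9/2, 11/2, 12, 18, -4]
R5 ← R5 + (2/3)·R1: [0, -52/3, 4/3, -13, 2, -41/3]
R3 ← R3 + (37/40)·R2: [0, 0, -27/20, 7/10, 397/40, 3/4]
R4 ← R4 − (27/40)·R2: [0, 0, -43/20, 93/10, 693/40, -25/4]
R5 ← R5 + (13/5)·R2: [0, 0, 154/5, -13/5, 23/5, -5]
R4 ← R4 − (43/27)·R3: [0, 0, 0, 221/27, 41/27, -67/9]
R5 ← R5 + (616/27)·R3: [0, 0, 0, 361/27, 6238/27, 109/9]
R5 ← R5 − (361/221)·R4: [0, 0, 0, 0, 50511/221, 5364/221]
5 nonzero rows, so the 5 vectors span a space of dimension 5.
Since 5 = 5, the vectors are linearly independent.

yes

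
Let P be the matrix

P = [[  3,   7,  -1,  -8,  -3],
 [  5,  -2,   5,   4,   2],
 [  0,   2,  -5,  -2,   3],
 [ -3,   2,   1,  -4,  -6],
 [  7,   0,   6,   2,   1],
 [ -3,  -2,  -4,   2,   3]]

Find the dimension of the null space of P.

Row reduce to echelon form.
R2 ← R2 − (5/3)·R1: [0, -41/3, 20/3, 52/3, 7]
R4 ← R4 + R1: [0, 9, 0, -12, -9]
R5 ← R5 − (7/3)·R1: [0, -49/3, 25/3, 62/3, 8]
R6 ← R6 + R1: [0, 5, -5, -6, 0]
R3 ← R3 + (6/41)·R2: [0, 0, -165/41, 22/41, 165/41]
R4 ← R4 + (27/41)·R2: [0, 0, 180/41, -24/41, -180/41]
R5 ← R5 − (49/41)·R2: [0, 0, 15/41, -2/41, -15/41]
R6 ← R6 + (15/41)·R2: [0, 0, -105/41, 14/41, 105/41]
R4 ← R4 + (12/11)·R3: [0, 0, 0, 0, 0]
R5 ← R5 + (1/11)·R3: [0, 0, 0, 0, 0]
R6 ← R6 − (7/11)·R3: [0, 0, 0, 0, 0]
3 nonzero rows, so rank(P) = 3.
P has 5 columns; by rank–nullity, nullity = 5 − 3 = 2.

2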